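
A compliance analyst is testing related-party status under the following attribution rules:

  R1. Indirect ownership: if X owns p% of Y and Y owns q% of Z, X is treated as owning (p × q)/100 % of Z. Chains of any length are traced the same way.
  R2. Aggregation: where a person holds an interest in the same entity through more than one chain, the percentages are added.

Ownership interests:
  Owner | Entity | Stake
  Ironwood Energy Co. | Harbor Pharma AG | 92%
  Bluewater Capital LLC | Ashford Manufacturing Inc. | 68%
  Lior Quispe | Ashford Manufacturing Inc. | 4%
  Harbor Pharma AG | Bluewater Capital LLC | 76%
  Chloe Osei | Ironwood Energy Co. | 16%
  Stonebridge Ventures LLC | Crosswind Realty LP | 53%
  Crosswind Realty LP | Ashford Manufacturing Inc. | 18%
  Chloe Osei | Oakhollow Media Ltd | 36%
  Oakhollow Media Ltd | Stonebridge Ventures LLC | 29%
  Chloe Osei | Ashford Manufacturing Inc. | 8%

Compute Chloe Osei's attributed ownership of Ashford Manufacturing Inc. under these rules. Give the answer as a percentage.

16.603272%

Chain via Oakhollow Media Ltd → Stonebridge Ventures LLC → Crosswind Realty LP (R1): 36% × 29% × 53% × 18% = 0.995976% of Ashford Manufacturing Inc.
Chain via Ironwood Energy Co. → Harbor Pharma AG → Bluewater Capital LLC (R1): 16% × 92% × 76% × 68% = 7.607296% of Ashford Manufacturing Inc.
Direct interest in Ashford Manufacturing Inc: 8%.
Aggregating (R2): 0.995976% + 7.607296% + 8% = 16.603272%.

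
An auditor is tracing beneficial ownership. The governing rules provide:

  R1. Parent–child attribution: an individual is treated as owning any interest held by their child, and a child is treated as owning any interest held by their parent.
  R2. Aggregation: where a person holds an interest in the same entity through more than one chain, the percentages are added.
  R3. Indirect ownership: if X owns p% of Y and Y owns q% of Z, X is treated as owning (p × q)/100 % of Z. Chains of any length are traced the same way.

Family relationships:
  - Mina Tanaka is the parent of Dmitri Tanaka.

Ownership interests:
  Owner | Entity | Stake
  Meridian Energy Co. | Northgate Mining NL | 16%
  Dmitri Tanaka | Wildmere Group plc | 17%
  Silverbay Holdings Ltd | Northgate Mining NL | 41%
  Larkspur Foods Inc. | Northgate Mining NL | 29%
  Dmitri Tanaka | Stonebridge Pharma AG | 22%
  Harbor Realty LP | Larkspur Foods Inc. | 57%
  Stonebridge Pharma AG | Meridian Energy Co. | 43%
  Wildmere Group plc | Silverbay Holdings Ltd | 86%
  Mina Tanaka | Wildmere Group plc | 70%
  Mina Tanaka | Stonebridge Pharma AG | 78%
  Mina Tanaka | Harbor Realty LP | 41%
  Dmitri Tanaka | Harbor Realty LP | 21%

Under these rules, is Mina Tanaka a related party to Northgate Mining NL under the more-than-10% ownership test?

By parent–child attribution (R1), Mina Tanaka is treated as also owning Dmitri Tanaka's interest in Stonebridge Pharma AG, giving 78% + 22% = 100%.
By parent–child attribution (R1), Mina Tanaka is treated as also owning Dmitri Tanaka's interest in Wildmere Group plc, giving 70% + 17% = 87%.
By parent–child attribution (R1), Mina Tanaka is treated as also owning Dmitri Tanaka's interest in Harbor Realty LP, giving 41% + 21% = 62%.
Chain via Stonebridge Pharma AG → Meridian Energy Co. (R3): 100% × 43% × 16% = 6.88% of Northgate Mining NL.
Chain via Wildmere Group plc → Silverbay Holdings Ltd (R3): 87% × 86% × 41% = 30.6762% of Northgate Mining NL.
Chain via Harbor Realty LP → Larkspur Foods Inc. (R3): 62% × 57% × 29% = 10.2486% of Northgate Mining NL.
Aggregating (R2): 6.88% + 30.6762% + 10.2486% = 47.8048%.
47.8048% exceeds the 10% threshold, so Mina is a related party to Northgate Mining NL.

Yes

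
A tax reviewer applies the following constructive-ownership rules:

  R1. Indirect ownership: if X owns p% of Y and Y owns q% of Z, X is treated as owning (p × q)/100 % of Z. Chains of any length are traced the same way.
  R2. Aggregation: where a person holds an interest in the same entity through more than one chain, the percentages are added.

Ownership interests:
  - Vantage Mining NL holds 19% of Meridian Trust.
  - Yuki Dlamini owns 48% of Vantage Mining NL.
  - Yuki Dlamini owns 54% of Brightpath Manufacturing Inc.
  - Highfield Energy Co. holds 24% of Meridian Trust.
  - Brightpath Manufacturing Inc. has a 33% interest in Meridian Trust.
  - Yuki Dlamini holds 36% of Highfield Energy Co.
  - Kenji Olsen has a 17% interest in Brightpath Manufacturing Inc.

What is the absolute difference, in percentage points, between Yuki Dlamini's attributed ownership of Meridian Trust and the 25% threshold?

10.58

Chain via Brightpath Manufacturing Inc. (R1): 54% × 33% = 17.82% of Meridian Trust.
Chain via Highfield Energy Co. (R1): 36% × 24% = 8.64% of Meridian Trust.
Chain via Vantage Mining NL (R1): 48% × 19% = 9.12% of Meridian Trust.
Aggregating (R2): 17.82% + 8.64% + 9.12% = 35.58%.
35.58% exceeds the 25% threshold by 10.58 percentage points.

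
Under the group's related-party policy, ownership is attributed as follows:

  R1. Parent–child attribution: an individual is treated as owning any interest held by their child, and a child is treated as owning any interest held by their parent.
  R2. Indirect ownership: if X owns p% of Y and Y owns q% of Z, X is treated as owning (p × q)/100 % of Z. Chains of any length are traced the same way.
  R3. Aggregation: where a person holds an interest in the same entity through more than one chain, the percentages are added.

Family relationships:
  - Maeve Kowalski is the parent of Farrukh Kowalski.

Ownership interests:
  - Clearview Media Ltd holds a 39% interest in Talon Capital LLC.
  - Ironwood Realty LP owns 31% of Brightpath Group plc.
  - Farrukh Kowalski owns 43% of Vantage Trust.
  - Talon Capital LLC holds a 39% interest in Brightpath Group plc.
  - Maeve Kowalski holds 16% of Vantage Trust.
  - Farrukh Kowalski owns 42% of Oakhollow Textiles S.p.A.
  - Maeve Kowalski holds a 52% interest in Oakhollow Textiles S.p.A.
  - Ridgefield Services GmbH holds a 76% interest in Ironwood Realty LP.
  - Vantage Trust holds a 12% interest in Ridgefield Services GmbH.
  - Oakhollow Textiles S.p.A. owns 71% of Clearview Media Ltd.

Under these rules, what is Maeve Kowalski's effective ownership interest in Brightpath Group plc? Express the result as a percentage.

11.819202%

By parent–child attribution (R1), Maeve Kowalski is treated as also owning Farrukh Kowalski's interest in Vantage Trust, giving 16% + 43% = 59%.
By parent–child attribution (R1), Maeve Kowalski is treated as also owning Farrukh Kowalski's interest in Oakhollow Textiles S.p.A, giving 52% + 42% = 94%.
Chain via Vantage Trust → Ridgefield Services GmbH → Ironwood Realty LP (R2): 59% × 12% × 76% × 31% = 1.668048% of Brightpath Group plc.
Chain via Oakhollow Textiles S.p.A. → Clearview Media Ltd → Talon Capital LLC (R2): 94% × 71% × 39% × 39% = 10.151154% of Brightpath Group plc.
Aggregating (R3): 1.668048% + 10.151154% = 11.819202%.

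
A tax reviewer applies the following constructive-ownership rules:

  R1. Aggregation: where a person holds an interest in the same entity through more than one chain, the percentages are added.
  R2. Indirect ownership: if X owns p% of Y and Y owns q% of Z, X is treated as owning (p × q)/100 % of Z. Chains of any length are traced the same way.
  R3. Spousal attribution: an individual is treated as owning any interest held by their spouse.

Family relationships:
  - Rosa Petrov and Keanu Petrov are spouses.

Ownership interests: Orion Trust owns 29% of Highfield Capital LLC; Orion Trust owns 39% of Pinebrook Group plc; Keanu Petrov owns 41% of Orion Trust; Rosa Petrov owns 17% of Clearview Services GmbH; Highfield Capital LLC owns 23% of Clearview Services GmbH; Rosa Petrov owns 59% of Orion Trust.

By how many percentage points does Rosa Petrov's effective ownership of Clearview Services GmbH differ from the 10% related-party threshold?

13.67

By spousal attribution (R3), Rosa Petrov is treated as also owning Keanu Petrov's interest in Orion Trust, giving 59% + 41% = 100%.
Chain via Orion Trust → Highfield Capital LLC (R2): 100% × 29% × 23% = 6.67% of Clearview Services GmbH.
Direct interest in Clearview Services GmbH: 17%.
Aggregating (R1): 6.67% + 17% = 23.67%.
23.67% exceeds the 10% threshold by 13.67 percentage points.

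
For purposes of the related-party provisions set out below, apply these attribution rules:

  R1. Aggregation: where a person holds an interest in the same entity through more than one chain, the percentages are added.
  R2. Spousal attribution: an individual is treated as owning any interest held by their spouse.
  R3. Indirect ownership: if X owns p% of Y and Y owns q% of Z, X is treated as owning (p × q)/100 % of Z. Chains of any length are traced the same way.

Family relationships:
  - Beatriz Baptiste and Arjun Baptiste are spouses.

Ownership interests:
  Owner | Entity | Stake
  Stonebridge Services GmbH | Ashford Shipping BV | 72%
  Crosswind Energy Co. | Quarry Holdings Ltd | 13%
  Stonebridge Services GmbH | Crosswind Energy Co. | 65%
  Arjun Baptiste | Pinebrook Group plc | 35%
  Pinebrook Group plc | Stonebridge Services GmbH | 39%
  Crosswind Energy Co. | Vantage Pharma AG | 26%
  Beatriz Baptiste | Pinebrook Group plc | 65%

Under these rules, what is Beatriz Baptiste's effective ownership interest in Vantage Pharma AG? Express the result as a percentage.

By spousal attribution (R2), Beatriz Baptiste is treated as also owning Arjun Baptiste's interest in Pinebrook Group plc, giving 65% + 35% = 100%.
Chain via Pinebrook Group plc → Stonebridge Services GmbH → Crosswind Energy Co. (R3): 100% × 39% × 65% × 26% = 6.591% of Vantage Pharma AG.

6.591%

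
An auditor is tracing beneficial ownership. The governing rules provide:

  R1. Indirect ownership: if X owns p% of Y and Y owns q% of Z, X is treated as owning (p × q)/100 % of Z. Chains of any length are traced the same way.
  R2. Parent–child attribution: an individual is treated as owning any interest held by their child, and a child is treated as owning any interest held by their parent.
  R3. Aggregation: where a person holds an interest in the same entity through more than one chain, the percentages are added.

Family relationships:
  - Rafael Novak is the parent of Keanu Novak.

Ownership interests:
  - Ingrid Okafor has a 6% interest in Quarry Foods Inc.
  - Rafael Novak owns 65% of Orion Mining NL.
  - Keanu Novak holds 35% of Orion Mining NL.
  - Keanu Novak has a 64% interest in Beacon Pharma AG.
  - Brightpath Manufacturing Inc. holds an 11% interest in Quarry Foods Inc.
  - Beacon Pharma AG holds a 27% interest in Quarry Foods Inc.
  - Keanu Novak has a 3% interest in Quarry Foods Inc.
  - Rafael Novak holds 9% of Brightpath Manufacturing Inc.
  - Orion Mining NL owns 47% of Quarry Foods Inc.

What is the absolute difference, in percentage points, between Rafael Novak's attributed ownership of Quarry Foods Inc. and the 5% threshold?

63.27

By parent–child attribution (R2), Rafael Novak is treated as also owning Keanu Novak's interest in Orion Mining NL, giving 65% + 35% = 100%.
By parent–child attribution (R2), Rafael Novak is treated as owning Keanu Novak's 64% interest in Beacon Pharma AG.
By parent–child attribution (R2), Rafael Novak is treated as owning Keanu Novak's 3% interest in Quarry Foods Inc.
Chain via Orion Mining NL (R1): 100% × 47% = 47% of Quarry Foods Inc.
Chain via Brightpath Manufacturing Inc. (R1): 9% × 11% = 0.99% of Quarry Foods Inc.
Chain via Beacon Pharma AG (R1): 64% × 27% = 17.28% of Quarry Foods Inc.
Direct interest in Quarry Foods Inc: 3%.
Aggregating (R3): 47% + 0.99% + 17.28% + 3% = 68.27%.
68.27% exceeds the 5% threshold by 63.27 percentage points.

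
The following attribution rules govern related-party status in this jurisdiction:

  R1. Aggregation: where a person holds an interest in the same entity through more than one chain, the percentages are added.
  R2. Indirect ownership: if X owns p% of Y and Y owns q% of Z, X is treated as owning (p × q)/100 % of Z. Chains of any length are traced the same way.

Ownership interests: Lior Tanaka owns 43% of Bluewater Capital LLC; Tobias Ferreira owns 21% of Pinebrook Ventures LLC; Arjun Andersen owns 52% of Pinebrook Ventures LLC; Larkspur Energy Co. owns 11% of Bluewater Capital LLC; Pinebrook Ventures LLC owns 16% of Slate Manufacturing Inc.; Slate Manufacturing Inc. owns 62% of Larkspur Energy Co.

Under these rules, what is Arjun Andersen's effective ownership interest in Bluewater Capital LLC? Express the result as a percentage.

Chain via Pinebrook Ventures LLC → Slate Manufacturing Inc. → Larkspur Energy Co. (R2): 52% × 16% × 62% × 11% = 0.567424% of Bluewater Capital LLC.

0.567424%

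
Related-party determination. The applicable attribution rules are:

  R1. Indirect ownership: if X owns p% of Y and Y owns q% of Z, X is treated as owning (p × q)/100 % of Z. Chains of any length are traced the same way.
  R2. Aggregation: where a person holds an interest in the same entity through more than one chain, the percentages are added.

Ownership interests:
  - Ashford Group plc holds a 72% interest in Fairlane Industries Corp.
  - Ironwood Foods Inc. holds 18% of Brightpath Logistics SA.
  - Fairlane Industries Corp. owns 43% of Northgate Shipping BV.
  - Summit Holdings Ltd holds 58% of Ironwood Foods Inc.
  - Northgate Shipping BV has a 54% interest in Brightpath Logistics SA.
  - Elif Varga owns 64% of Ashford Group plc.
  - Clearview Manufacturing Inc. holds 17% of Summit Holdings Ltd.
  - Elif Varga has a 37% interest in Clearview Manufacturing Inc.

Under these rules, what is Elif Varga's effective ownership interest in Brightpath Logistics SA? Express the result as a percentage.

Chain via Clearview Manufacturing Inc. → Summit Holdings Ltd → Ironwood Foods Inc. (R1): 37% × 17% × 58% × 18% = 0.656676% of Brightpath Logistics SA.
Chain via Ashford Group plc → Fairlane Industries Corp. → Northgate Shipping BV (R1): 64% × 72% × 43% × 54% = 10.699776% of Brightpath Logistics SA.
Aggregating (R2): 0.656676% + 10.699776% = 11.356452%.

11.356452%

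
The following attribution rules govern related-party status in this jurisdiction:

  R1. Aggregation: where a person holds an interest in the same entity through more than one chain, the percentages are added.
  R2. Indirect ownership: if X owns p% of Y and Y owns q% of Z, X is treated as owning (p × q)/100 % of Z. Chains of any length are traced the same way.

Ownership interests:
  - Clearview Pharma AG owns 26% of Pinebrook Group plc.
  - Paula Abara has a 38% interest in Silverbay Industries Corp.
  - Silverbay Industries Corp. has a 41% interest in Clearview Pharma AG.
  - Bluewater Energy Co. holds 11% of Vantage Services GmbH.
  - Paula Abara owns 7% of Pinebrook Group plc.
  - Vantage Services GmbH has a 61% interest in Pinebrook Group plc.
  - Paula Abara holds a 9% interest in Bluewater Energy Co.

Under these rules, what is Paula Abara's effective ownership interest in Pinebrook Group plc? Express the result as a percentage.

11.6547%

Chain via Bluewater Energy Co. → Vantage Services GmbH (R2): 9% × 11% × 61% = 0.6039% of Pinebrook Group plc.
Chain via Silverbay Industries Corp. → Clearview Pharma AG (R2): 38% × 41% × 26% = 4.0508% of Pinebrook Group plc.
Direct interest in Pinebrook Group plc: 7%.
Aggregating (R1): 0.6039% + 4.0508% + 7% = 11.6547%.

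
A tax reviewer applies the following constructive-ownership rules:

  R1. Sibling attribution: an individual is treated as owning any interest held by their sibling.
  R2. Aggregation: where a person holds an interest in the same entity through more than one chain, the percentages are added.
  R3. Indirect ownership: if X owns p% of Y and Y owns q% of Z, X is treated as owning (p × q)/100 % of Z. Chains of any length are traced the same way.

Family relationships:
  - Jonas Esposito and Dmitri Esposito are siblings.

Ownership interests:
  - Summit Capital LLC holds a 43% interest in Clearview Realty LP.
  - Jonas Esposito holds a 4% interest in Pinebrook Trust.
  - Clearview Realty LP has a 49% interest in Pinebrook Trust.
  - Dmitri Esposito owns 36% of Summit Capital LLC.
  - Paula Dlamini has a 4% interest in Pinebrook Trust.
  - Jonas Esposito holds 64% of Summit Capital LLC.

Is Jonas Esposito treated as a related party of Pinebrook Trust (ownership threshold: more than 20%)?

Yes

By sibling attribution (R1), Jonas Esposito is treated as also owning Dmitri Esposito's interest in Summit Capital LLC, giving 64% + 36% = 100%.
Chain via Summit Capital LLC → Clearview Realty LP (R3): 100% × 43% × 49% = 21.07% of Pinebrook Trust.
Direct interest in Pinebrook Trust: 4%.
Aggregating (R2): 21.07% + 4% = 25.07%.
25.07% exceeds the 20% threshold, so Jonas is a related party to Pinebrook Trust.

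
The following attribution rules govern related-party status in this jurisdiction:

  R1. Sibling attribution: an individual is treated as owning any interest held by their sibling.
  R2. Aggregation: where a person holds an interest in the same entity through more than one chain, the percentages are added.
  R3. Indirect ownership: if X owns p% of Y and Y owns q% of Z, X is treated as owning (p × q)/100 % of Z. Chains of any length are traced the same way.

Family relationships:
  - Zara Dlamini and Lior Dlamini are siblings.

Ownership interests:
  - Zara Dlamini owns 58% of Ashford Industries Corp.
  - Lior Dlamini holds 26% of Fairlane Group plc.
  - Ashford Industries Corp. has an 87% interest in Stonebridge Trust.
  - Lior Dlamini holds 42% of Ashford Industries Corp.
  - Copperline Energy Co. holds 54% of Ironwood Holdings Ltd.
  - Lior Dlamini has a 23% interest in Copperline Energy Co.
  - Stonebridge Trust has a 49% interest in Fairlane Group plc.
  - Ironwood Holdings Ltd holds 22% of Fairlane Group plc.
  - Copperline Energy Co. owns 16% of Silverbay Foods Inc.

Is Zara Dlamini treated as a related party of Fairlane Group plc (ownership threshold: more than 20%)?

Yes

By sibling attribution (R1), Zara Dlamini is treated as also owning Lior Dlamini's interest in Ashford Industries Corp, giving 58% + 42% = 100%.
By sibling attribution (R1), Zara Dlamini is treated as owning Lior Dlamini's 23% interest in Copperline Energy Co.
By sibling attribution (R1), Zara Dlamini is treated as owning Lior Dlamini's 26% interest in Fairlane Group plc.
Chain via Ashford Industries Corp. → Stonebridge Trust (R3): 100% × 87% × 49% = 42.63% of Fairlane Group plc.
Chain via Copperline Energy Co. → Ironwood Holdings Ltd (R3): 23% × 54% × 22% = 2.7324% of Fairlane Group plc.
Direct interest in Fairlane Group plc: 26%.
Aggregating (R2): 42.63% + 2.7324% + 26% = 71.3624%.
71.3624% exceeds the 20% threshold, so Zara is a related party to Fairlane Group plc.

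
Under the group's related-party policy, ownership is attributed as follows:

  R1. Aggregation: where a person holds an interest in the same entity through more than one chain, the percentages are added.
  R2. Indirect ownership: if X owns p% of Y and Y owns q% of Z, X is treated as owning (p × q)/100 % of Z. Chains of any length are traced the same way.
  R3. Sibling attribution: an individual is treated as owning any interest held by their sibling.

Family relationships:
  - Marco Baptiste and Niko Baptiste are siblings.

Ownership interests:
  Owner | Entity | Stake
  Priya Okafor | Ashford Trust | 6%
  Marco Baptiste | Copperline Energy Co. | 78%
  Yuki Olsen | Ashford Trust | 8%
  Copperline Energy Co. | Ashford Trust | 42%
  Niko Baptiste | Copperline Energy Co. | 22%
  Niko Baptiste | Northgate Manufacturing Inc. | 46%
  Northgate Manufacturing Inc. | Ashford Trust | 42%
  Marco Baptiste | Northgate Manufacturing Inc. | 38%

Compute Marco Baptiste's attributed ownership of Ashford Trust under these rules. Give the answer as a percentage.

77.28%

By sibling attribution (R3), Marco Baptiste is treated as also owning Niko Baptiste's interest in Copperline Energy Co, giving 78% + 22% = 100%.
By sibling attribution (R3), Marco Baptiste is treated as also owning Niko Baptiste's interest in Northgate Manufacturing Inc, giving 38% + 46% = 84%.
Chain via Copperline Energy Co. (R2): 100% × 42% = 42% of Ashford Trust.
Chain via Northgate Manufacturing Inc. (R2): 84% × 42% = 35.28% of Ashford Trust.
Aggregating (R1): 42% + 35.28% = 77.28%.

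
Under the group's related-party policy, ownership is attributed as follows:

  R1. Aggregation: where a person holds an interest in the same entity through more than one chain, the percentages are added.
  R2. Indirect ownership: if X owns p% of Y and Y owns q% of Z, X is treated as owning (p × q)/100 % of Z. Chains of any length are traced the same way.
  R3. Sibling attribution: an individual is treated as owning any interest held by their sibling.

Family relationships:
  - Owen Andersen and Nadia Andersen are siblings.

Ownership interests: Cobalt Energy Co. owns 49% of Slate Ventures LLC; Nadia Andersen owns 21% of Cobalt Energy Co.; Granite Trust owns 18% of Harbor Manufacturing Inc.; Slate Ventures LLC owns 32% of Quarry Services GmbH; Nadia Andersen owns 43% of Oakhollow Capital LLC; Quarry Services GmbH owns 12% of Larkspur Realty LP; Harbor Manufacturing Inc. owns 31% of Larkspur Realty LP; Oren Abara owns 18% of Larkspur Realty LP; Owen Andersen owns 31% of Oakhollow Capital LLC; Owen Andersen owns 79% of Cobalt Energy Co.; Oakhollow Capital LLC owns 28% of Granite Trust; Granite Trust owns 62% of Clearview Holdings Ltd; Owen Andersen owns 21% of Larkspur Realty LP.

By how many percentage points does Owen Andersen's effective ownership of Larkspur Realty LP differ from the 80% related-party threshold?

55.962224

By sibling attribution (R3), Owen Andersen is treated as also owning Nadia Andersen's interest in Oakhollow Capital LLC, giving 31% + 43% = 74%.
By sibling attribution (R3), Owen Andersen is treated as also owning Nadia Andersen's interest in Cobalt Energy Co, giving 79% + 21% = 100%.
Chain via Oakhollow Capital LLC → Granite Trust → Harbor Manufacturing Inc. (R2): 74% × 28% × 18% × 31% = 1.156176% of Larkspur Realty LP.
Chain via Cobalt Energy Co. → Slate Ventures LLC → Quarry Services GmbH (R2): 100% × 49% × 32% × 12% = 1.8816% of Larkspur Realty LP.
Direct interest in Larkspur Realty LP: 21%.
Aggregating (R1): 1.156176% + 1.8816% + 21% = 24.037776%.
24.037776% falls short of the 80% threshold by 55.962224 percentage points.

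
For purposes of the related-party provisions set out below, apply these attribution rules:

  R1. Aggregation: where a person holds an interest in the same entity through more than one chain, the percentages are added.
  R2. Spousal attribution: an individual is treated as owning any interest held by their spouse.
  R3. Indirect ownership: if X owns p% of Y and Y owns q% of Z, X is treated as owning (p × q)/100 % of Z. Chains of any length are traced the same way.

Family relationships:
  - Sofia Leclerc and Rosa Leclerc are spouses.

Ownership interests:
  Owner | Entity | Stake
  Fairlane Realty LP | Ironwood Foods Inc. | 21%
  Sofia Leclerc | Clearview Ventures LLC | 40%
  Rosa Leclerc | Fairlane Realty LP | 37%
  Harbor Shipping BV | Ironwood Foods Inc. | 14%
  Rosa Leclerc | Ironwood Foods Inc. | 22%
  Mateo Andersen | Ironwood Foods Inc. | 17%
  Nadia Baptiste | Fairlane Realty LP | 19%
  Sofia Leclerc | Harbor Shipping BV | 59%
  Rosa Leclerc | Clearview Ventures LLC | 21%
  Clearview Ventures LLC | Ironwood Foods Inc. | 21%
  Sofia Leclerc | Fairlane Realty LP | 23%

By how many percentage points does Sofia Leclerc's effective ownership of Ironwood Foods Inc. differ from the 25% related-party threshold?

By spousal attribution (R2), Sofia Leclerc is treated as also owning Rosa Leclerc's interest in Fairlane Realty LP, giving 23% + 37% = 60%.
By spousal attribution (R2), Sofia Leclerc is treated as also owning Rosa Leclerc's interest in Clearview Ventures LLC, giving 40% + 21% = 61%.
By spousal attribution (R2), Sofia Leclerc is treated as owning Rosa Leclerc's 22% interest in Ironwood Foods Inc.
Chain via Fairlane Realty LP (R3): 60% × 21% = 12.6% of Ironwood Foods Inc.
Chain via Harbor Shipping BV (R3): 59% × 14% = 8.26% of Ironwood Foods Inc.
Chain via Clearview Ventures LLC (R3): 61% × 21% = 12.81% of Ironwood Foods Inc.
Direct interest in Ironwood Foods Inc: 22%.
Aggregating (R1): 12.6% + 8.26% + 12.81% + 22% = 55.67%.
55.67% exceeds the 25% threshold by 30.67 percentage points.

30.67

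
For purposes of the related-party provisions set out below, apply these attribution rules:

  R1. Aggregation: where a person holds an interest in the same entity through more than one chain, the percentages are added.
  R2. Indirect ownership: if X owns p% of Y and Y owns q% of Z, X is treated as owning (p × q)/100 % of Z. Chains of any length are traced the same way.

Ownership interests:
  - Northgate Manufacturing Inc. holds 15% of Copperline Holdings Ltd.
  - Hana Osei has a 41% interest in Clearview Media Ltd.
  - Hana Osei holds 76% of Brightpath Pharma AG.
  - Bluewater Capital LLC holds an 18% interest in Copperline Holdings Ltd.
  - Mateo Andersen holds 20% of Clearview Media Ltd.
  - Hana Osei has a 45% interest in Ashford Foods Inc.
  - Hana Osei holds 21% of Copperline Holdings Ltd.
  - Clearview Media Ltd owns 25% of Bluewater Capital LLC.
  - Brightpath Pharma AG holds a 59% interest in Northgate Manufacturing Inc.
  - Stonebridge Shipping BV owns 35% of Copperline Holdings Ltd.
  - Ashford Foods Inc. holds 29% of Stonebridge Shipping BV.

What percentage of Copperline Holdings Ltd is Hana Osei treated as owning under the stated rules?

Chain via Ashford Foods Inc. → Stonebridge Shipping BV (R2): 45% × 29% × 35% = 4.5675% of Copperline Holdings Ltd.
Chain via Brightpath Pharma AG → Northgate Manufacturing Inc. (R2): 76% × 59% × 15% = 6.726% of Copperline Holdings Ltd.
Chain via Clearview Media Ltd → Bluewater Capital LLC (R2): 41% × 25% × 18% = 1.845% of Copperline Holdings Ltd.
Direct interest in Copperline Holdings Ltd: 21%.
Aggregating (R1): 4.5675% + 6.726% + 1.845% + 21% = 34.1385%.

34.1385%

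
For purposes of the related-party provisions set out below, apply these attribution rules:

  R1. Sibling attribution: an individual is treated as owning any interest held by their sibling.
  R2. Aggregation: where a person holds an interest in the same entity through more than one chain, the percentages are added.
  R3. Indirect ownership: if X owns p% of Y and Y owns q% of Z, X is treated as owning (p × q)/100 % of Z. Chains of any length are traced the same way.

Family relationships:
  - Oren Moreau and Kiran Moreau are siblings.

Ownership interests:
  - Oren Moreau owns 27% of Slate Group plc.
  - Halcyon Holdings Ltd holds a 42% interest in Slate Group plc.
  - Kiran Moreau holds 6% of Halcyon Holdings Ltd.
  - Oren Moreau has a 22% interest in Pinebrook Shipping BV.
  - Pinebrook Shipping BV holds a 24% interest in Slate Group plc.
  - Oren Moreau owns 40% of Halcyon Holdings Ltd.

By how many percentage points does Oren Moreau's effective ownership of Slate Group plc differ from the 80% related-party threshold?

By sibling attribution (R1), Oren Moreau is treated as also owning Kiran Moreau's interest in Halcyon Holdings Ltd, giving 40% + 6% = 46%.
Chain via Halcyon Holdings Ltd (R3): 46% × 42% = 19.32% of Slate Group plc.
Chain via Pinebrook Shipping BV (R3): 22% × 24% = 5.28% of Slate Group plc.
Direct interest in Slate Group plc: 27%.
Aggregating (R2): 19.32% + 5.28% + 27% = 51.6%.
51.6% falls short of the 80% threshold by 28.4 percentage points.

28.4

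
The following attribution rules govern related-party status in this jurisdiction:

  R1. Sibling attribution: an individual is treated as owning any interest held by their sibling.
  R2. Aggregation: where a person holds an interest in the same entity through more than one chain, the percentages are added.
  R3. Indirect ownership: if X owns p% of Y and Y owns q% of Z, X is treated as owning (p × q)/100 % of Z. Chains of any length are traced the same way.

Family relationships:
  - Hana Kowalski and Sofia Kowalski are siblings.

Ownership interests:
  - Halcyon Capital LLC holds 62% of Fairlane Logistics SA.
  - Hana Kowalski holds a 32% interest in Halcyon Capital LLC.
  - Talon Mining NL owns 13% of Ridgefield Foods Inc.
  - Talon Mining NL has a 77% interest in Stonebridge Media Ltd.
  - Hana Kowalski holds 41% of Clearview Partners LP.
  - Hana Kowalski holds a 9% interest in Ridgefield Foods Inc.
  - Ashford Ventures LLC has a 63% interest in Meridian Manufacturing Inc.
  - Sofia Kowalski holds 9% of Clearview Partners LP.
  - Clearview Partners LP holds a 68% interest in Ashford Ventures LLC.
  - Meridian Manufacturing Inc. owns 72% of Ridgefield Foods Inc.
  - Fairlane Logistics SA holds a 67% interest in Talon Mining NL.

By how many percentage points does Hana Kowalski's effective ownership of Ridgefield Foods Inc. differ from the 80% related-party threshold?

53.849536

By sibling attribution (R1), Hana Kowalski is treated as also owning Sofia Kowalski's interest in Clearview Partners LP, giving 41% + 9% = 50%.
Chain via Halcyon Capital LLC → Fairlane Logistics SA → Talon Mining NL (R3): 32% × 62% × 67% × 13% = 1.728064% of Ridgefield Foods Inc.
Chain via Clearview Partners LP → Ashford Ventures LLC → Meridian Manufacturing Inc. (R3): 50% × 68% × 63% × 72% = 15.4224% of Ridgefield Foods Inc.
Direct interest in Ridgefield Foods Inc: 9%.
Aggregating (R2): 1.728064% + 15.4224% + 9% = 26.150464%.
26.150464% falls short of the 80% threshold by 53.849536 percentage points.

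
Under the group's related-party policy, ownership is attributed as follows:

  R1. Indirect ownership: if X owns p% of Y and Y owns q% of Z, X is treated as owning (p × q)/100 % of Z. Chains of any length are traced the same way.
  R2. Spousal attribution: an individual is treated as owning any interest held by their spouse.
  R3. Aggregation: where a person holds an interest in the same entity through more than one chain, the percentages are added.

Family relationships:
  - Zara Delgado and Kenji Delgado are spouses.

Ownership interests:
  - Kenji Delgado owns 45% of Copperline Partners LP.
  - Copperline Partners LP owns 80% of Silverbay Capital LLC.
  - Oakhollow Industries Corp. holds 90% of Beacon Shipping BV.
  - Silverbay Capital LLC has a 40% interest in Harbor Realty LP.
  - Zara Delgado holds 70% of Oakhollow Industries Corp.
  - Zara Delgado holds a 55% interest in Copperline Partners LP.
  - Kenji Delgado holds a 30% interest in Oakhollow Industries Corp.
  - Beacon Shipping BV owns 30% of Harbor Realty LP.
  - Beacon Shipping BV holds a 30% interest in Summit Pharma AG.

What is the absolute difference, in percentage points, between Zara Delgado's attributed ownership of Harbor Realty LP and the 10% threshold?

By spousal attribution (R2), Zara Delgado is treated as also owning Kenji Delgado's interest in Copperline Partners LP, giving 55% + 45% = 100%.
By spousal attribution (R2), Zara Delgado is treated as also owning Kenji Delgado's interest in Oakhollow Industries Corp, giving 70% + 30% = 100%.
Chain via Copperline Partners LP → Silverbay Capital LLC (R1): 100% × 80% × 40% = 32% of Harbor Realty LP.
Chain via Oakhollow Industries Corp. → Beacon Shipping BV (R1): 100% × 90% × 30% = 27% of Harbor Realty LP.
Aggregating (R3): 32% + 27% = 59%.
59% exceeds the 10% threshold by 49 percentage points.

49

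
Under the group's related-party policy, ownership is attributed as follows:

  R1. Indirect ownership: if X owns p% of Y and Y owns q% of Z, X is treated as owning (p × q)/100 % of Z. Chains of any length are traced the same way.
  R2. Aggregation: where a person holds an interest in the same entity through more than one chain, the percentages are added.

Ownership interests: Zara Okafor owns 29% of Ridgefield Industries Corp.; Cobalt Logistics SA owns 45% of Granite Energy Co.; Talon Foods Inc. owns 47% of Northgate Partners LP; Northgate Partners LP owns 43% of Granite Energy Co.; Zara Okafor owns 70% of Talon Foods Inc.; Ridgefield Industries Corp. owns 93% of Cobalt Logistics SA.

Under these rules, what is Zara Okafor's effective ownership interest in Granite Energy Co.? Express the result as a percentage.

Chain via Ridgefield Industries Corp. → Cobalt Logistics SA (R1): 29% × 93% × 45% = 12.1365% of Granite Energy Co.
Chain via Talon Foods Inc. → Northgate Partners LP (R1): 70% × 47% × 43% = 14.147% of Granite Energy Co.
Aggregating (R2): 12.1365% + 14.147% = 26.2835%.

26.2835%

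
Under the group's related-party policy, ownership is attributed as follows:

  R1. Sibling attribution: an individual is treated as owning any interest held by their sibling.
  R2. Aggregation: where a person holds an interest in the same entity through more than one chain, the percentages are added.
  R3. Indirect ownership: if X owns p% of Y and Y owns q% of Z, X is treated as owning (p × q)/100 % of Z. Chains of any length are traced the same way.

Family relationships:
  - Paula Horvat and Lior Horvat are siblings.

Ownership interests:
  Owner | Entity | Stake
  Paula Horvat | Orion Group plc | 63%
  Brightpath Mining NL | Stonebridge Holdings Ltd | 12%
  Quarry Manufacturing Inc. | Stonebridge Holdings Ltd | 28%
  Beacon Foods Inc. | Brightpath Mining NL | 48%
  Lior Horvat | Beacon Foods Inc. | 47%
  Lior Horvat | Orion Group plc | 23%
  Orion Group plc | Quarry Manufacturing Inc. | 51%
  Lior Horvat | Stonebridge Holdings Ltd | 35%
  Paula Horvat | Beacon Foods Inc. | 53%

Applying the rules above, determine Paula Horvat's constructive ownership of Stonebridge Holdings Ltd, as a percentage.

By sibling attribution (R1), Paula Horvat is treated as also owning Lior Horvat's interest in Beacon Foods Inc, giving 53% + 47% = 100%.
By sibling attribution (R1), Paula Horvat is treated as also owning Lior Horvat's interest in Orion Group plc, giving 63% + 23% = 86%.
By sibling attribution (R1), Paula Horvat is treated as owning Lior Horvat's 35% interest in Stonebridge Holdings Ltd.
Chain via Beacon Foods Inc. → Brightpath Mining NL (R3): 100% × 48% × 12% = 5.76% of Stonebridge Holdings Ltd.
Chain via Orion Group plc → Quarry Manufacturing Inc. (R3): 86% × 51% × 28% = 12.2808% of Stonebridge Holdings Ltd.
Direct interest in Stonebridge Holdings Ltd: 35%.
Aggregating (R2): 5.76% + 12.2808% + 35% = 53.0408%.

53.0408%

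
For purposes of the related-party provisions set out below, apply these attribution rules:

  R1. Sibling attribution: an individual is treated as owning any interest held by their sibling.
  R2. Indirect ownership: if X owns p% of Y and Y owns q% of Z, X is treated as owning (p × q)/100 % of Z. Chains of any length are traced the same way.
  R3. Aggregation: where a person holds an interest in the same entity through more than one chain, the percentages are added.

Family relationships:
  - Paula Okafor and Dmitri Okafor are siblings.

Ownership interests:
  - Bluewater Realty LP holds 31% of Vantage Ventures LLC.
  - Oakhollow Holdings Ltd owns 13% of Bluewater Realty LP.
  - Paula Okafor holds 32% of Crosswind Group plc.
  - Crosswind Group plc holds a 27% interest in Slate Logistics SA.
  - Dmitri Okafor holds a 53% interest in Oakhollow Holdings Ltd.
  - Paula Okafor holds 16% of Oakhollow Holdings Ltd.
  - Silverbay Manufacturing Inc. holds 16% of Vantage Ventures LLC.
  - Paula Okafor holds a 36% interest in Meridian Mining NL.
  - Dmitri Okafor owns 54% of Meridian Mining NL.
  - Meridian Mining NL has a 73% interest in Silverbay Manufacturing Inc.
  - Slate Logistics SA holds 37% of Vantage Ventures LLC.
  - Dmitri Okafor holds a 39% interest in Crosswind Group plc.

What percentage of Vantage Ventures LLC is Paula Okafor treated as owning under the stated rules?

By sibling attribution (R1), Paula Okafor is treated as also owning Dmitri Okafor's interest in Oakhollow Holdings Ltd, giving 16% + 53% = 69%.
By sibling attribution (R1), Paula Okafor is treated as also owning Dmitri Okafor's interest in Crosswind Group plc, giving 32% + 39% = 71%.
By sibling attribution (R1), Paula Okafor is treated as also owning Dmitri Okafor's interest in Meridian Mining NL, giving 36% + 54% = 90%.
Chain via Oakhollow Holdings Ltd → Bluewater Realty LP (R2): 69% × 13% × 31% = 2.7807% of Vantage Ventures LLC.
Chain via Crosswind Group plc → Slate Logistics SA (R2): 71% × 27% × 37% = 7.0929% of Vantage Ventures LLC.
Chain via Meridian Mining NL → Silverbay Manufacturing Inc. (R2): 90% × 73% × 16% = 10.512% of Vantage Ventures LLC.
Aggregating (R3): 2.7807% + 7.0929% + 10.512% = 20.3856%.

20.3856%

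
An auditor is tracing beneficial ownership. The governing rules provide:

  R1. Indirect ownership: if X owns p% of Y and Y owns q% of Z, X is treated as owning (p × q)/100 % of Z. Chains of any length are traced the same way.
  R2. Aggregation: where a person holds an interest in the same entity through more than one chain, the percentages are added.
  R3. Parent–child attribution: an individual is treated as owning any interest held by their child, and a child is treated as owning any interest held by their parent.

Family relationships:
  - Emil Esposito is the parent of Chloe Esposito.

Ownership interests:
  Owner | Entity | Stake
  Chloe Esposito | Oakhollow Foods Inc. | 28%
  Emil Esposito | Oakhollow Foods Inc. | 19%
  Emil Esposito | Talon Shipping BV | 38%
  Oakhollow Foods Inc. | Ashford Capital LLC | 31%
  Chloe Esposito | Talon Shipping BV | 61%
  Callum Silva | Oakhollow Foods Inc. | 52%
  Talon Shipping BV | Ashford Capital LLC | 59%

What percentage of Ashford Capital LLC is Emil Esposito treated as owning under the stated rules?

By parent–child attribution (R3), Emil Esposito is treated as also owning Chloe Esposito's interest in Talon Shipping BV, giving 38% + 61% = 99%.
By parent–child attribution (R3), Emil Esposito is treated as also owning Chloe Esposito's interest in Oakhollow Foods Inc, giving 19% + 28% = 47%.
Chain via Talon Shipping BV (R1): 99% × 59% = 58.41% of Ashford Capital LLC.
Chain via Oakhollow Foods Inc. (R1): 47% × 31% = 14.57% of Ashford Capital LLC.
Aggregating (R2): 58.41% + 14.57% = 72.98%.

72.98%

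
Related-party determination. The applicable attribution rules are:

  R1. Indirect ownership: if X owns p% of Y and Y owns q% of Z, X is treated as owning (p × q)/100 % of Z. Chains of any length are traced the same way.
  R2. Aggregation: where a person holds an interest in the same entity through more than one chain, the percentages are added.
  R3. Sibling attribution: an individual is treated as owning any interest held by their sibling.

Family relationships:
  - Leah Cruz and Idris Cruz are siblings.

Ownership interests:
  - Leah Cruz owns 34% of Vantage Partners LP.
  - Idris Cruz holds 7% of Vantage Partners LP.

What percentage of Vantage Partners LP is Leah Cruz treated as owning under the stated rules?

41%

By sibling attribution (R3), Leah Cruz is treated as also owning Idris Cruz's interest in Vantage Partners LP, giving 34% + 7% = 41%.
Direct interest in Vantage Partners LP: 41%.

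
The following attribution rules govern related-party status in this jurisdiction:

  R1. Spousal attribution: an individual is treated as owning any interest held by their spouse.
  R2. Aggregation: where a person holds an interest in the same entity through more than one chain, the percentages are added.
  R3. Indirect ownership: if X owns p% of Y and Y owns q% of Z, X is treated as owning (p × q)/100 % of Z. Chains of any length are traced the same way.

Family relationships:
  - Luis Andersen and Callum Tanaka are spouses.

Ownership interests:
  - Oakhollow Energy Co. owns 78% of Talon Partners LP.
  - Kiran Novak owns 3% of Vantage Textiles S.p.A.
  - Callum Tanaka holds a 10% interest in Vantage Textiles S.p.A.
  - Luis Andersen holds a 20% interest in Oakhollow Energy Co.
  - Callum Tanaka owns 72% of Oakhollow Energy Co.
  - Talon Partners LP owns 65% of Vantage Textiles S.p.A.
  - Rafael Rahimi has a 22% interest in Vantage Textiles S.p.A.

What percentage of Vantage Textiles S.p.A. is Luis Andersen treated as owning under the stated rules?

56.644%

By spousal attribution (R1), Luis Andersen is treated as also owning Callum Tanaka's interest in Oakhollow Energy Co, giving 20% + 72% = 92%.
By spousal attribution (R1), Luis Andersen is treated as owning Callum Tanaka's 10% interest in Vantage Textiles S.p.A.
Chain via Oakhollow Energy Co. → Talon Partners LP (R3): 92% × 78% × 65% = 46.644% of Vantage Textiles S.p.A.
Direct interest in Vantage Textiles S.p.A: 10%.
Aggregating (R2): 46.644% + 10% = 56.644%.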